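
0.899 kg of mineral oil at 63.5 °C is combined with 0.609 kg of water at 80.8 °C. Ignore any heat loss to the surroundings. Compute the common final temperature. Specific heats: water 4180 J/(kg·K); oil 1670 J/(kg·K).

T_f ≈ 74.4 °C

|Q_water| = |Q_oil|:
0.609×4180×(80.8 − T) = 0.899×1670×(T − 63.5)
2545.6(80.8 − T) = 1501.3(T − 63.5)
4046.9 T = 301021  ⇒  T ≈ 74.38 °C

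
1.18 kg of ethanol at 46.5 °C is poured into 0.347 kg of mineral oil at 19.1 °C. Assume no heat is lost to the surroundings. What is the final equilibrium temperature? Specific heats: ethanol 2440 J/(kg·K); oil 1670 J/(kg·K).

Set heat shed by the hot body equal to heat absorbed by the cold body:
1.18*2440*(46.5 − T) = 0.347*1670*(T − 19.1)
2879.2(46.5 − T) = 579.49(T − 19.1)
3458.7 T = 144951  ⇒  T ≈ 41.91 °C

T_f ≈ 41.9 °C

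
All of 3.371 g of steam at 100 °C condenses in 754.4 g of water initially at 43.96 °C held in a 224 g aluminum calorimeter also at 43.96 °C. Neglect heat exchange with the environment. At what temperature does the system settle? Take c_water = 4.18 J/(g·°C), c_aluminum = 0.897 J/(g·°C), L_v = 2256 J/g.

T_f ≈ 46.5 °C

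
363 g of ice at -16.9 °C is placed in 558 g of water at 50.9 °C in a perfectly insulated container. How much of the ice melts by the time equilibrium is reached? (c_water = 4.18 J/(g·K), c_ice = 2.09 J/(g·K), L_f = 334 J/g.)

Cooling the water to 0 °C releases 558·4.18·50.9 = 118721 J.
Of that, 363·2.09·16.9 = 12822 J goes to bring the ice to 0 °C, leaving 105900 J.
To melt every bit of ice: 363·334 = 121242 J.
Since 105900 < 121242 J, not all the ice melts; equilibrium is at 0 °C.
m_melted·334 = 105900  ⇒  m_melted ≈ 317.1 g.

m_melted ≈ 317 g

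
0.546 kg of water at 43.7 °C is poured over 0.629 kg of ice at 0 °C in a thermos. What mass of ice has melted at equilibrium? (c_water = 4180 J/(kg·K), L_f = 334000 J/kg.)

m_melted ≈ 0.299 kg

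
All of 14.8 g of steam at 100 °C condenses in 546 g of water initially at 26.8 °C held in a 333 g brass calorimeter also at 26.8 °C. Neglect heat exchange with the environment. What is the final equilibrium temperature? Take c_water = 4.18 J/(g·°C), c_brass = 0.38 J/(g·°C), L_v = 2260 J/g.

Setting the total heat transfer to zero:
condense steam: −14.8×2260 = −33448
  condensate cools 100→T: 14.8×4.18×(T − 100) = 61.86(T − 100)
  water warms: 546×4.18×(T − 26.8) = 2282.3(T − 26.8)
  cup: 126.54(T − 26.8)
2470.7 T = 33448 + 6186.4 + 64556 = 104191
T ≈ 42.17 °C, under the boiling point, so the assumption holds.

T_f ≈ 42.2 °C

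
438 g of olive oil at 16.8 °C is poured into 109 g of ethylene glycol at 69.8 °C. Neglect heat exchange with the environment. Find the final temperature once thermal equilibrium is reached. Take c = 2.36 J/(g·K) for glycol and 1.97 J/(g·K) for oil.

T_f ≈ 29.0 °C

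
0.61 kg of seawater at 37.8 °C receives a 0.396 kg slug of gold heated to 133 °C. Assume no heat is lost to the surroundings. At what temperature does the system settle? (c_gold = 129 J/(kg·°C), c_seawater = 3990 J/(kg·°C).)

Conservation of energy gives ΣQ = 0:
0.396*129*(T − 133) + 0.61*3990*(T − 37.8) = 0
51.08(T − 133) + 2433.9(T − 37.8) = 0
2485 T = 98796
T ≈ 39.76 °C

T_f ≈ 39.8 °C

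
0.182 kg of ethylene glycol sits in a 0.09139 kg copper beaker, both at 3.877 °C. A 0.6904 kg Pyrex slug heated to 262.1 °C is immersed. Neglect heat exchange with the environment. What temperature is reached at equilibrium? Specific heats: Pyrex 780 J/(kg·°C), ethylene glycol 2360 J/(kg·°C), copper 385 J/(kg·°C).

Conservation of energy gives ΣQ = 0:
0.6904×780×(T − 262.1) + 0.182×2360×(T − 3.877) + 0.09139×385×(T − 3.877) = 0
538.51(T − 262.1) + 429.52(T − 3.877) + 35.19(T − 3.877) = 0
1003.2 T = 142946
T = 142946 / 1003.2 = 142 °C

T_f ≈ 142.5 °C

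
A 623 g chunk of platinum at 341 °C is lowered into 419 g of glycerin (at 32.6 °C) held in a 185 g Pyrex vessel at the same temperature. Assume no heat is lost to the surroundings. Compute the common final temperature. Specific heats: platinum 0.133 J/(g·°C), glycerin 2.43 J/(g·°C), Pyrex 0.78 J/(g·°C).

T_f ≈ 53.1 °C

With ΣQ=0 the equilibrium temperature is the m·c-weighted mean:
T_f = (82.86×341 + 1018.2×32.6 + 144.3×32.6) / (82.86 + 1018.2 + 144.3)
    = 66151 / 1245.3 ≈ 53.12 °C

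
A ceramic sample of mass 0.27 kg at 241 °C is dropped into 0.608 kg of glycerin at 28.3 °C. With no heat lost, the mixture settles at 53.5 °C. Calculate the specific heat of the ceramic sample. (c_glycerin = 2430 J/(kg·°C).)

c ≈ 735 J/(kg·°C)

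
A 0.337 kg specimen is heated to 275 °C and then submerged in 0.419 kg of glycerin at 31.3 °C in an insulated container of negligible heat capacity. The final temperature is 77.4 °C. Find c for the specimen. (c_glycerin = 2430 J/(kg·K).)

c ≈ 705 J/(kg·K)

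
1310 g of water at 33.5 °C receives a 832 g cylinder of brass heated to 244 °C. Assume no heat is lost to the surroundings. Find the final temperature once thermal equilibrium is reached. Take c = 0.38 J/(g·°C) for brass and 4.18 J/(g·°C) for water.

T_f ≈ 45.0 °C

Set heat shed by the hot body equal to heat absorbed by the cold body:
832*0.38*(244 − T) = 1310*4.18*(T − 33.5)
316.16(244 − T) = 5475.8(T − 33.5)
5792 T = 260582  ⇒  T ≈ 44.99 °C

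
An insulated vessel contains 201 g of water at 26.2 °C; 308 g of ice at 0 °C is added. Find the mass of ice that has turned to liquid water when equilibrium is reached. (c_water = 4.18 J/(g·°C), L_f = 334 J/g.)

m_melted ≈ 65.9 g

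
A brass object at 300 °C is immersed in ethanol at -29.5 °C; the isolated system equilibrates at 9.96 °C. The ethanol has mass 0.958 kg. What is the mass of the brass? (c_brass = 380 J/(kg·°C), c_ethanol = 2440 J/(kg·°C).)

m ≈ 0.837 kg

Setting the total heat transfer to zero:
m×380×(9.96 − 300) + 0.958×2440×(9.96 − (-29.5)) = 0
-110215 m = -92239
m = -92239/-110215 ≈ 0.8369 kg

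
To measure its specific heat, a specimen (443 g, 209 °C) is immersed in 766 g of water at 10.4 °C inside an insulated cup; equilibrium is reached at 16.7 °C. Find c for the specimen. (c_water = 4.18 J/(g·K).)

Setting the total heat transfer to zero:
443·c·(16.7 − 209) + 766·4.18·(16.7 − 10.4) = 0
-85189 c = -20172
c = -20172/-85189 ≈ 0.2368 J/(g·K)

c ≈ 0.237 J/(g·K)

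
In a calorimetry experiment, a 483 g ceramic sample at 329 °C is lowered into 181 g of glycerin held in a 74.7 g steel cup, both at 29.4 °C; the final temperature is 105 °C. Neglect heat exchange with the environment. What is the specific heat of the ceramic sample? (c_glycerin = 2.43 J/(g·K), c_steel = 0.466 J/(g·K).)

c ≈ 0.332 J/(g·K)

Net heat exchanged in the isolated system is zero:
483×c×(105 − 329) + 181×2.43×(105 − 29.4) + 74.7×0.466×(105 − 29.4) = 0
-108192 c = -35883
c = -35883/-108192 ≈ 0.3317 J/(g·K)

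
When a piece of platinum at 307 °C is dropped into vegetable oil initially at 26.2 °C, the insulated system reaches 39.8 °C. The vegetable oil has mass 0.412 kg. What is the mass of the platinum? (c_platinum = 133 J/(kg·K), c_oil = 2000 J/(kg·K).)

Heat gained plus heat lost sum to zero:
m·133·(39.8 − 307) + 0.412·2000·(39.8 − 26.2) = 0
-35538 m = -11206
m = -11206/-35538 ≈ 0.3153 kg

m ≈ 0.315 kg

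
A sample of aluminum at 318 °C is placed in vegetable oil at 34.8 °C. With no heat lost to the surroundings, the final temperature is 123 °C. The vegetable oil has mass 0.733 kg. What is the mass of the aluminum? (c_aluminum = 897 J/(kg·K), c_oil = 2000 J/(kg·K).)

m ≈ 0.739 kg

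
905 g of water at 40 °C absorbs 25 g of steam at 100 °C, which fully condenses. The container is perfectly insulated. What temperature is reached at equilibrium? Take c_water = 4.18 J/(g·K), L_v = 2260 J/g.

Taking heat into each body as positive, Σ m c ΔT = 0:
latent heat released on condensation: 25·2260 = 56500
  condensate cools 100→T: 25·4.18·(T − 100) = 104.5(T − 100)
  water warms: 905·4.18·(T − 40) = 3782.9(T − 40)
3887.4 T = 56500 + 10450 + 151316 = 218266
T ≈ 56.15 °C (< 100 °C, so full condensation is consistent).

T_f ≈ 56.1 °C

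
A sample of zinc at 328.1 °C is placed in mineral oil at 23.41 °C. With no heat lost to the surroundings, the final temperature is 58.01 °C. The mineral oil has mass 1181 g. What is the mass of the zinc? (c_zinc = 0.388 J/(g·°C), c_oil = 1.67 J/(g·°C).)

Taking heat into each body as positive, Σ m c ΔT = 0:
m·0.388·(58.01 − 328.1) + 1181·1.67·(58.01 − 23.41) = 0
-104.79 m = -68241
m = -68241/-104.79 ≈ 651.2 g

m ≈ 651 g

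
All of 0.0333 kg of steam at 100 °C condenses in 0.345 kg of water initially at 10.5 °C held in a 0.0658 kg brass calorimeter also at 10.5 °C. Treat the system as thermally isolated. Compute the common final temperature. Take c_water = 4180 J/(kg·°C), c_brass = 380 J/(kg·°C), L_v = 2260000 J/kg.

T_f ≈ 65.1 °C

Energy balance with sensible and latent terms:
condense steam: −0.0333×2260000 = −75258; condensed water 100 °C→T: 139.19(T − 100); original water: 1442.1(T − 10.5); cup: 25(T − 10.5)
1606.3 T = 75258 + 13919 + 15405 = 104582
T ≈ 65.11 °C — below 100 °C, confirming all the steam condensed.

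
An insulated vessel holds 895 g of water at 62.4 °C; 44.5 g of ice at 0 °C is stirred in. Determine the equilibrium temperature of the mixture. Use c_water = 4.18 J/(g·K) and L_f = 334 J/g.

T_f ≈ 55.7 °C

Energy conservation, ΣQ = 0:
melt ice: 44.5×334 = 14863; meltwater 0→T: 44.5×4.18×T = 186.01 T; water cools: 895×4.18×(T − 62.4) = 3741.1(T − 62.4)
3927.1 T = 233445 − 14863 = 218582
T ≈ 55.66 °C. Since T > 0 °C, the all-ice-melts assumption holds.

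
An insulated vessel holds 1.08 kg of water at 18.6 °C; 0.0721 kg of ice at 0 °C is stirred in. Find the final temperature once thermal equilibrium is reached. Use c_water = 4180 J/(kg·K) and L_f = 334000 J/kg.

T_f ≈ 12.4 °C

Setting the total heat transfer to zero:
melt ice: 0.0721·334000 = 24081
  meltwater 0→T: 0.0721·4180·T = 301.38 T
  water: 4514.4(T − 18.6)
4815.8 T = 83968 − 24081 = 59886
T ≈ 12.44 °C — above 0 °C, consistent with complete melting.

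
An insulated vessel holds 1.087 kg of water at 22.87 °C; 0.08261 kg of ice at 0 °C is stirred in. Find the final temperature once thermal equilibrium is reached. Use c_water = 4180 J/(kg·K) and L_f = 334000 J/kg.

Taking heat into each body as positive, Σ m c ΔT = 0:
melt ice: 0.08261·334000 = 27592
  warm the meltwater: 345.31 T
  water cools: 1.087·4180·(T − 22.87) = 4543.7(T − 22.87)
4889 T = 103914 − 27592 = 76322
T ≈ 15.61 °C. Since T > 0 °C, the all-ice-melts assumption holds.

T_f ≈ 15.6 °C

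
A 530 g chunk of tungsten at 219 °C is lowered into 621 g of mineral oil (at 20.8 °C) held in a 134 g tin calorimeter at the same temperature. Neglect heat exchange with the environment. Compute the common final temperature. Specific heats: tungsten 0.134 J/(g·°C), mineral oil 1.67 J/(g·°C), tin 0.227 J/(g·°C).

T_f = Σ m_i c_i T_i / Σ m_i c_i:
T_f = (71.02·219 + 1037.1·20.8 + 30.42·20.8) / (71.02 + 1037.1 + 30.42)
    = 37757 / 1138.5 ≈ 33.16 °C

T_f ≈ 33.2 °C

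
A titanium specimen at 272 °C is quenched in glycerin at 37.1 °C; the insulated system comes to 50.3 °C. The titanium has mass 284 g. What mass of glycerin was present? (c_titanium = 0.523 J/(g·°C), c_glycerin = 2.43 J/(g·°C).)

m ≈ 1030 g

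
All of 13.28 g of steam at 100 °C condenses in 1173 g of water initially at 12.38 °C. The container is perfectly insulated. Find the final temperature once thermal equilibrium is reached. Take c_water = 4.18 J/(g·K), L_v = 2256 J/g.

T_f ≈ 19.4 °C

Let T be the final temperature. ΣQ_i = 0:
condense steam: −13.28·2256 = −29960
  condensed water 100 °C→T: 55.51(T − 100)
  original water: 4903.1(T − 12.38)
4958.7 T = 29960 + 5551 + 60701 = 96212
T ≈ 19.40 °C (< 100 °C, so full condensation is consistent).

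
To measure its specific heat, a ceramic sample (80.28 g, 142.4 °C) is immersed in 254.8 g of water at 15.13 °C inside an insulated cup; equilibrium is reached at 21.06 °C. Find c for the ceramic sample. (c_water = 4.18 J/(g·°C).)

c ≈ 0.648 J/(g·°C)

Setting the total heat transfer to zero:
80.28×c×(21.06 − 142.4) + 254.8×4.18×(21.06 − 15.13) = 0
-9741.2 c = -6315.8
c = -6315.8/-9741.2 ≈ 0.6484 J/(g·°C)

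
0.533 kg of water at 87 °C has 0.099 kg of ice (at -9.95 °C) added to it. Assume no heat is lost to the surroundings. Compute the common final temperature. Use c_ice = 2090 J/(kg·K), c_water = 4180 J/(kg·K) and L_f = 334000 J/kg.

Setting the total heat transfer to zero:
warm ice to 0 °C: 0.099×2090×(0 − (-9.95)) = 2058.8
  fusion: m_ice L_f = 0.099×334000 = 33066
  meltwater 0→T: 0.099×4180×T = 413.82 T
  water: 2227.9(T − 87)
2641.8 T = 193831 − 35125 = 158706
T ≈ 60.08 °C (positive, so assuming full melt was valid).

T_f ≈ 60.1 °C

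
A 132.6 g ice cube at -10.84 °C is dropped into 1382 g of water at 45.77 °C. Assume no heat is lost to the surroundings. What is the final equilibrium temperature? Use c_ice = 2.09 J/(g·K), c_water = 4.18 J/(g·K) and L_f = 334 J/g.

Heat gained plus heat lost sum to zero:
warm ice to 0 °C: 132.6·2.09·(0 − (-10.84)) = 3004.1
  fusion: m_ice L_f = 132.6·334 = 44288
  meltwater 0→T: 132.6·4.18·T = 554.27 T
  water cools: 1382·4.18·(T − 45.77) = 5776.8(T − 45.77)
6331 T = 264402 − 47293 = 217110
T ≈ 34.29 °C. Since T > 0 °C, the all-ice-melts assumption holds.

T_f ≈ 34.3 °C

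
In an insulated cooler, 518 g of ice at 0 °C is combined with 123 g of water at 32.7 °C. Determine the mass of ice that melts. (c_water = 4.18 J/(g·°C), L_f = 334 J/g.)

m_melted ≈ 50.3 g

Water can give up m c ΔT = 123×4.18×32.7 = 16812 J before reaching 0 °C.
To melt every bit of ice: 518×334 = 173012 J.
Since 16812 < 173012 J, not all the ice melts; equilibrium is at 0 °C.
Mass melted = 16812/334 ≈ 50.34 g.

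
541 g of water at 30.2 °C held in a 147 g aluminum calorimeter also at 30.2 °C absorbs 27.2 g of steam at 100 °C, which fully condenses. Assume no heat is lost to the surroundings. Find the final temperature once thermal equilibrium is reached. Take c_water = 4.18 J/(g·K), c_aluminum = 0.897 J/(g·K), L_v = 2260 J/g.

Taking heat into each body as positive, Σ m c ΔT = 0:
latent heat released on condensation: 27.2·2260 = 61472
  condensed water 100 °C→T: 113.7(T − 100)
  water warms: 541·4.18·(T − 30.2) = 2261.4(T − 30.2)
  aluminum cup: 147·0.897·(T − 30.2) = 131.86(T − 30.2)
2506.9 T = 61472 + 11370 + 72276 = 145117
T ≈ 57.89 °C (< 100 °C, so full condensation is consistent).

T_f ≈ 57.9 °C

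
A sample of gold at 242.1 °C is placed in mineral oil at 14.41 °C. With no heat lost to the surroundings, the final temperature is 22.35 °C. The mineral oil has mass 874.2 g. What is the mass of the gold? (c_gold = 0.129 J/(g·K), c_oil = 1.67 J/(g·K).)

m ≈ 409 g

Heat lost by the gold = heat gained by the oil:
m×0.129×(242.1 − 22.35) = 874.2×1.67×(22.35 − 14.41)
28.35 m = 11592  ⇒  m ≈ 408.9 g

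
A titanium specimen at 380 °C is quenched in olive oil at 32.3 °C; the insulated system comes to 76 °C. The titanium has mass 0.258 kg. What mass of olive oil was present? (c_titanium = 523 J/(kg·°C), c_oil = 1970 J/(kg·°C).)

Heat gained plus heat lost sum to zero:
0.258×523×(76 − 380) + m×1970×(76 − 32.3) = 0
86089 m = 41020
m = 41020/86089 ≈ 0.4765 kg

m ≈ 0.476 kg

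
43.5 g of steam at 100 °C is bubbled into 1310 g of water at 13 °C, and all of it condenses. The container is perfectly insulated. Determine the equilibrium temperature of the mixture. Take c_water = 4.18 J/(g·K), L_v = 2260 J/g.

Setting the total heat transfer to zero:
steam→water at 100 °C releases m L_v = 43.5×2260 = 98310
  condensate cools 100→T: 43.5×4.18×(T − 100) = 181.83(T − 100)
  original water: 5475.8(T − 13)
5657.6 T = 98310 + 18183 + 71185 = 187678
T ≈ 33.17 °C — below 100 °C, confirming all the steam condensed.

T_f ≈ 33.2 °C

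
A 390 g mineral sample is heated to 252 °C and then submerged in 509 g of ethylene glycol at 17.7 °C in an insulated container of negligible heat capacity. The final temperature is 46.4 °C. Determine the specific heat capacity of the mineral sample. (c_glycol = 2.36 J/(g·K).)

Net heat exchanged in the isolated system is zero:
390·c·(46.4 − 252) + 509·2.36·(46.4 − 17.7) = 0
-80184 c = -34476
c = -34476/-80184 ≈ 0.43 J/(g·K)

c ≈ 0.43 J/(g·K)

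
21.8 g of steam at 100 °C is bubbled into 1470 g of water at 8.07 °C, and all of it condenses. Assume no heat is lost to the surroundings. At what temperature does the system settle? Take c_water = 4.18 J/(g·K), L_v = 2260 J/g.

T_f ≈ 17.3 °C

Sum of m c ΔT and latent-heat terms is zero:
condense steam: −21.8·2260 = −49268; condensed water 100 °C→T: 91.12(T − 100); original water: 6144.6(T − 8.07)
6235.7 T = 49268 + 9112.4 + 49587 = 107967
T ≈ 17.31 °C, under the boiling point, so the assumption holds.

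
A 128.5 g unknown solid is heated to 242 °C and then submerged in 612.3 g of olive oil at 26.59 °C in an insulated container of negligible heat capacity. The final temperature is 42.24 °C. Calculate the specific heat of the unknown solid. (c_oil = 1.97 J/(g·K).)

Heat lost by the unknown solid = heat gained by the oil:
128.5·c·(242 − 42.24) = 612.3·1.97·(42.24 − 26.59)
25669 c = 18878  ⇒  c ≈ 0.7354 J/(g·K)

c ≈ 0.735 J/(g·K)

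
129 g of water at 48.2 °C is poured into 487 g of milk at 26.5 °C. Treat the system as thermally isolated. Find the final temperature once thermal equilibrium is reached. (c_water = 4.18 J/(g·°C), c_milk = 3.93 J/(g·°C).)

T_f ≈ 31.3 °C

With ΣQ=0 the equilibrium temperature is the m·c-weighted mean:
T_f = (539.22·48.2 + 1913.9·26.5) / (539.22 + 1913.9)
    = 76709 / 2453.1 ≈ 31.27 °C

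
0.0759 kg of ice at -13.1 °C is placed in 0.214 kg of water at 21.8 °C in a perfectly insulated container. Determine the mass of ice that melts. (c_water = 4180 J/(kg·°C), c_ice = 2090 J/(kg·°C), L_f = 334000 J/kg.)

Heat available from the water dropping to 0 °C: 0.214×4180×21.8 = 19501 J.
Warming the ice to 0 °C takes 0.0759×2090×13.1 = 2078.1 J, leaving 17422 J for melting.
Fully melting the ice requires m_ice L_f = 0.0759×334000 = 25351 J.
17422 J < 25351 J, so only part of the ice melts and the system sits at 0 °C.
m_melted×334000 = 17422  ⇒  m_melted ≈ 0.05216 kg.

m_melted ≈ 0.0522 kg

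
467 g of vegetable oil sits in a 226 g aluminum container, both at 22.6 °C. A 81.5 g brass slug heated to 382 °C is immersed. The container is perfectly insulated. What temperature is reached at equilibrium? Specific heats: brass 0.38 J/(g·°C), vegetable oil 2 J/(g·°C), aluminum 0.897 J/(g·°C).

T_f ≈ 32.1 °C

With ΣQ=0 the equilibrium temperature is the m·c-weighted mean:
T_f = (30.97*382 + 934*22.6 + 202.72*22.6) / (30.97 + 934 + 202.72)
    = 37520 / 1167.7 ≈ 32.13 °C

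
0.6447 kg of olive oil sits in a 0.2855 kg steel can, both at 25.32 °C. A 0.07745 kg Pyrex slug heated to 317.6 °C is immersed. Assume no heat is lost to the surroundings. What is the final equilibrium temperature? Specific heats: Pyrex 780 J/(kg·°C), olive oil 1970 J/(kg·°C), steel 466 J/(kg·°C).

T_f ≈ 37.4 °C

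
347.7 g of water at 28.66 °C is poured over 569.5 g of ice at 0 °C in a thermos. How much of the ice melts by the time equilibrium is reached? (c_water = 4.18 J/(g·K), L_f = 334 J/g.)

Water can give up m c ΔT = 347.7×4.18×28.66 = 41654 J before reaching 0 °C.
Melting all 569.5 g of ice would need 569.5×334 = 190213 J.
41654 J < 190213 J, so only part of the ice melts and the system sits at 0 °C.
m_melted×334 = 41654  ⇒  m_melted ≈ 124.7 g.

m_melted ≈ 125 g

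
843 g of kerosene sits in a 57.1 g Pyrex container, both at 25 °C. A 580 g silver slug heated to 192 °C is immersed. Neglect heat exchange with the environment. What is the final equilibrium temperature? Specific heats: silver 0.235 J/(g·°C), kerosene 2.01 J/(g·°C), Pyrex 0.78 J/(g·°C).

T_f ≈ 37.1 °C

T_f = Σ m_i c_i T_i / Σ m_i c_i:
T_f = (136.3·192 + 1694.4·25 + 44.54·25) / (136.3 + 1694.4 + 44.54)
    = 69644 / 1875.3 ≈ 37.14 °C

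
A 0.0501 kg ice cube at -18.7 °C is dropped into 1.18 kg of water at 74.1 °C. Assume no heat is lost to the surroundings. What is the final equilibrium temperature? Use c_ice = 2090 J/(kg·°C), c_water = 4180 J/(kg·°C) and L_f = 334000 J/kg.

T_f ≈ 67.4 °C

Sum of m c ΔT and latent-heat terms is zero:
warm ice to 0 °C: 0.0501×2090×(0 − (-18.7)) = 1958.1
  fusion: m_ice L_f = 0.0501×334000 = 16733
  meltwater 0→T: 0.0501×4180×T = 209.42 T
  water cools: 1.18×4180×(T − 74.1) = 4932.4(T − 74.1)
5141.8 T = 365491 − 18691 = 346799
T ≈ 67.45 °C (positive, so assuming full melt was valid).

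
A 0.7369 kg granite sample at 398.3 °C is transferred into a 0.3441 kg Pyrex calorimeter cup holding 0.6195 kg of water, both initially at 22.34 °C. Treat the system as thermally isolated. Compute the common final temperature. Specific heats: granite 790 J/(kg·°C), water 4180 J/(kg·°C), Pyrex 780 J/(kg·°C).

T_f ≈ 86.0 °C

With ΣQ=0 the equilibrium temperature is the m·c-weighted mean:
T_f = (582.15*398.3 + 2589.5*22.34 + 268.4*22.34) / (582.15 + 2589.5 + 268.4)
    = 295716 / 3440.1 ≈ 85.96 °C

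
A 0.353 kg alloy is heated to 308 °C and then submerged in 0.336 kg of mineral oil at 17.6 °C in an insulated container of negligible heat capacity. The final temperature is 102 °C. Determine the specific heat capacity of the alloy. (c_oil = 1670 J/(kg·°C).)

c ≈ 651 J/(kg·°C)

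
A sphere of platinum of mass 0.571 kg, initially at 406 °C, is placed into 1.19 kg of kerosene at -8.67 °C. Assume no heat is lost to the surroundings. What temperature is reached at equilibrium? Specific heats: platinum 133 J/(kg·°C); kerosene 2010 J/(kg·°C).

T_f ≈ 4.1 °C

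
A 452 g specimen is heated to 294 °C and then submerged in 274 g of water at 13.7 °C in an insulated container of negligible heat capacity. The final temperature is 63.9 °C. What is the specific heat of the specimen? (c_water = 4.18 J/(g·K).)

m_s c (T_s − T_f) = m_water c_water (T_f − T_0):
452·c·(294 − 63.9) = 274·4.18·(63.9 − 13.7)
104005 c = 57495  ⇒  c ≈ 0.5528 J/(g·K)

c ≈ 0.553 J/(g·K)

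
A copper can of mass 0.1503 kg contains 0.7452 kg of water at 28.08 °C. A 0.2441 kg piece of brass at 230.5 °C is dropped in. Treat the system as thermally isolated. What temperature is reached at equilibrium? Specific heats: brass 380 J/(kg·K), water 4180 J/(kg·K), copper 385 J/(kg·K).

Heat gained plus heat lost sum to zero:
0.2441*380*(T − 230.5) + 0.7452*4180*(T − 28.08) + 0.1503*385*(T − 28.08) = 0
92.76(T − 230.5) + 3114.9(T − 28.08) + 57.87(T − 28.08) = 0
3265.6 T = 110473
T = 110473/3265.6 ≈ 33.83 °C

T_f ≈ 33.8 °C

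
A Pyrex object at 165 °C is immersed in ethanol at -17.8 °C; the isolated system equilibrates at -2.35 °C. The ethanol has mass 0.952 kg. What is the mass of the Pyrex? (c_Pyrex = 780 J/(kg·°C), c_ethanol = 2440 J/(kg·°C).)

m ≈ 0.275 kg

Let T be the final temperature. ΣQ_i = 0:
m·780·(-2.35 − 165) + 0.952·2440·(-2.35 − (-17.8)) = 0
-130533 m = -35888
m = -35888/-130533 ≈ 0.2749 kg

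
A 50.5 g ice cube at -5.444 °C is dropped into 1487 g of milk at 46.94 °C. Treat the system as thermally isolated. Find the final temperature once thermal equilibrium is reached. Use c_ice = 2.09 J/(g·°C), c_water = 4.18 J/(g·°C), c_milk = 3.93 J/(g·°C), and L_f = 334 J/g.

T_f ≈ 42.4 °C

Sum of m c ΔT and latent-heat terms is zero:
ice -5.444→0 °C: 50.5·2.09·5.444 = 574.59; fusion: m_ice L_f = 50.5·334 = 16867; warm the meltwater: 211.09 T; milk: 5843.9(T − 46.94)
6055 T = 274313 − 17442 = 256872
T ≈ 42.42 °C — above 0 °C, consistent with complete melting.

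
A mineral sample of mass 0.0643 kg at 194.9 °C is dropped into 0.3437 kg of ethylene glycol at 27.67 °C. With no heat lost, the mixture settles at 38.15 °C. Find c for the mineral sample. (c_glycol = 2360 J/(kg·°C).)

c ≈ 843 J/(kg·°C)

Net heat exchanged in the isolated system is zero:
0.0643×c×(38.15 − 194.9) + 0.3437×2360×(38.15 − 27.67) = 0
-10.08 c = -8500.7
c = -8500.7/-10.08 ≈ 843.4 J/(kg·°C)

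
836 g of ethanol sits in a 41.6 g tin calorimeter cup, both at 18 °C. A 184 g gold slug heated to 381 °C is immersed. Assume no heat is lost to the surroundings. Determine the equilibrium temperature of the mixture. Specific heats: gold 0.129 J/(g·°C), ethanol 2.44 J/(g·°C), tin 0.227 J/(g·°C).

T_f is the heat-capacity-weighted average of the initial temperatures:
T_f = (23.74*381 + 2039.8*18 + 9.443*18) / (23.74 + 2039.8 + 9.443)
    = 45931 / 2073 ≈ 22.16 °C

T_f ≈ 22.2 °C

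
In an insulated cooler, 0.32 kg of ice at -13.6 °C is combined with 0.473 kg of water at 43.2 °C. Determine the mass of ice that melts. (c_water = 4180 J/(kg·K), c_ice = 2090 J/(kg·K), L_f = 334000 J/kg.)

Cooling the water to 0 °C releases 0.473·4180·43.2 = 85412 J.
Of that, 0.32·2090·13.6 = 9095.7 J goes to bring the ice to 0 °C, leaving 76317 J.
Melting all 0.32 kg of ice would need 0.32·334000 = 106880 J.
76317 J < 106880 J, so only part of the ice melts and the system sits at 0 °C.
m_melted·334000 = 76317  ⇒  m_melted ≈ 0.2285 kg.

m_melted ≈ 0.228 kg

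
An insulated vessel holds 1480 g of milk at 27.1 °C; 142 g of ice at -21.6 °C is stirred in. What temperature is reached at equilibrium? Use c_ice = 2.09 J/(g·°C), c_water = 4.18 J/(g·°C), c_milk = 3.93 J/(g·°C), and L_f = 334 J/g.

T_f ≈ 16.2 °C

Energy conservation, ΣQ = 0:
ice -21.6→0 °C: 142×2.09×21.6 = 6410.4
  latent heat to melt: 142×334 = 47428
  meltwater 0→T: 142×4.18×T = 593.56 T
  milk cools: 1480×3.93×(T − 27.1) = 5816.4(T − 27.1)
6410 T = 157624 − 53838 = 103786
T ≈ 16.19 °C (positive, so assuming full melt was valid).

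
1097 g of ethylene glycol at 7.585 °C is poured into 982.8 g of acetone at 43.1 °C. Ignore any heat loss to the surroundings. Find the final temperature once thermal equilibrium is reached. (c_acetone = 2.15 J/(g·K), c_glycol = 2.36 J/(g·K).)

T_f ≈ 23.5 °C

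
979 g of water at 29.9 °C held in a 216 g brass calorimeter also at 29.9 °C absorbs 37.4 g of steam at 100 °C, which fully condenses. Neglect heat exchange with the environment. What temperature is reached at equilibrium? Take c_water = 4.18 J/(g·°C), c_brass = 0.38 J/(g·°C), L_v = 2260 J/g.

T_f ≈ 51.9 °C

Conservation of energy gives ΣQ = 0:
steam→water at 100 °C releases m L_v = 37.4·2260 = 84524
  condensed water 100 °C→T: 156.33(T − 100)
  water warms: 979·4.18·(T − 29.9) = 4092.2(T − 29.9)
  brass cup: 216·0.38·(T − 29.9) = 82.08(T − 29.9)
4330.6 T = 84524 + 15633 + 124812 = 224969
T ≈ 51.95 °C — below 100 °C, confirming all the steam condensed.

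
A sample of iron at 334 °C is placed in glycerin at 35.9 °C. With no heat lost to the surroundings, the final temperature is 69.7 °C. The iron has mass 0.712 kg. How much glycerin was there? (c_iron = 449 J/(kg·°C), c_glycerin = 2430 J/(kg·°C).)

Heat gained plus heat lost sum to zero:
0.712·449·(69.7 − 334) + m·2430·(69.7 − 35.9) = 0
82134 m = 84494
m = 84494/82134 ≈ 1.029 kg

m ≈ 1.03 kg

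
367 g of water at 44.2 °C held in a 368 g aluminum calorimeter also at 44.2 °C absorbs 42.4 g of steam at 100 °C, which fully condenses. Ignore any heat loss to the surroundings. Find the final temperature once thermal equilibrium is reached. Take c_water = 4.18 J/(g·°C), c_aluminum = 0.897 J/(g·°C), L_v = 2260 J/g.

T_f ≈ 96.0 °C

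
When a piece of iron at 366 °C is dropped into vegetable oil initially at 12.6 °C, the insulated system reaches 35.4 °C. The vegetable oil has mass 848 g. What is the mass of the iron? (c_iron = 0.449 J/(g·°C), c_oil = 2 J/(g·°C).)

m ≈ 261 g

Heat gained plus heat lost sum to zero:
m·0.449·(35.4 − 366) + 848·2·(35.4 − 12.6) = 0
-148.44 m = -38669
m = -38669/-148.44 ≈ 260.5 g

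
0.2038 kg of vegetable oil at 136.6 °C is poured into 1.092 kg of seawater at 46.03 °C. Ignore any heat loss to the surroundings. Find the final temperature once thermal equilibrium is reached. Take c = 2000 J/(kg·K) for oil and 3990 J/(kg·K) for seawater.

T_f ≈ 53.8 °C

Let T be the final temperature. ΣQ_i = 0:
0.2038×2000×(T − 136.6) + 1.092×3990×(T − 46.03) = 0
(407.6 + 4357.1) T = 407.6×136.6 + 4357.1×46.03
T = 256235 / 4764.7 = 53.8 °C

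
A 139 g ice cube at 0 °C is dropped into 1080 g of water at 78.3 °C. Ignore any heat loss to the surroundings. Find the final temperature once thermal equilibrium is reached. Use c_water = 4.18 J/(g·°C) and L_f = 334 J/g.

Energy balance with sensible and latent terms:
melt ice: 139·334 = 46426
  meltwater 0→T: 139·4.18·T = 581.02 T
  water: 4514.4(T − 78.3)
5095.4 T = 353478 − 46426 = 307052
T ≈ 60.26 °C (positive, so assuming full melt was valid).

T_f ≈ 60.3 °C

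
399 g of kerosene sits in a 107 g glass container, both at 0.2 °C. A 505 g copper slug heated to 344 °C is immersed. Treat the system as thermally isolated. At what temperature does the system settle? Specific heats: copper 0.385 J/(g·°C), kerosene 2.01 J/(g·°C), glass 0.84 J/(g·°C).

T_f = Σ m_i c_i T_i / Σ m_i c_i:
T_f = (194.43*344 + 801.99*0.2 + 89.88*0.2) / (194.43 + 801.99 + 89.88)
    = 67061 / 1086.3 ≈ 61.73 °C

T_f ≈ 61.7 °C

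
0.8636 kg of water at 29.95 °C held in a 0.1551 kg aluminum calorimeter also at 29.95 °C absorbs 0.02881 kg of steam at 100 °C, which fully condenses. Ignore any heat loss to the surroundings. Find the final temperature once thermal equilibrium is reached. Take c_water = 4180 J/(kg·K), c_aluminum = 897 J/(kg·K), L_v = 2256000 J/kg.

Heat gained plus heat lost sum to zero:
latent heat released on condensation: 0.02881×2256000 = 64995; condensate cools 100→T: 0.02881×4180×(T − 100) = 120.43(T − 100); water warms: 0.8636×4180×(T − 29.95) = 3609.8(T − 29.95); aluminum cup: 0.1551×897×(T − 29.95) = 139.12(T − 29.95)
3869.4 T = 64995 + 12043 + 112282 = 189320
T ≈ 48.93 °C (< 100 °C, so full condensation is consistent).

T_f ≈ 48.9 °C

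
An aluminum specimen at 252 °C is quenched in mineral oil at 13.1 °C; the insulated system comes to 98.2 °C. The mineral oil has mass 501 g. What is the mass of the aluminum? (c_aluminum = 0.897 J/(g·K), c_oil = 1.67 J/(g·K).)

Let T be the final temperature. ΣQ_i = 0:
m·0.897·(98.2 − 252) + 501·1.67·(98.2 − 13.1) = 0
-137.96 m = -71201
m = -71201/-137.96 ≈ 516.1 g

m ≈ 516 g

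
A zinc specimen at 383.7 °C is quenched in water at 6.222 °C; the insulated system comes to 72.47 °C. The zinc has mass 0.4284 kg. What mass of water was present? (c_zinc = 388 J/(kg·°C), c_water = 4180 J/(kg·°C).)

m ≈ 0.187 kg

Heat lost by the zinc = heat gained by the water:
0.4284·388·(383.7 − 72.47) = m·4180·(72.47 − 6.222)
276917 m = 51732  ⇒  m ≈ 0.1868 kg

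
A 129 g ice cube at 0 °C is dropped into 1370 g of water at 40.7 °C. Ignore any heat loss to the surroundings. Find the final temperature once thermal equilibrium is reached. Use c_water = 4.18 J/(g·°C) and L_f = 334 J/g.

T_f ≈ 30.3 °C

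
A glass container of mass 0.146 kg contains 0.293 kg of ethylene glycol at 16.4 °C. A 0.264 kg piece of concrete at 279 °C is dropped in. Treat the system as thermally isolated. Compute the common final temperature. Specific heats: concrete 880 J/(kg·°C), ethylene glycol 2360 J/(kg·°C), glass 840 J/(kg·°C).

T_f ≈ 74.7 °C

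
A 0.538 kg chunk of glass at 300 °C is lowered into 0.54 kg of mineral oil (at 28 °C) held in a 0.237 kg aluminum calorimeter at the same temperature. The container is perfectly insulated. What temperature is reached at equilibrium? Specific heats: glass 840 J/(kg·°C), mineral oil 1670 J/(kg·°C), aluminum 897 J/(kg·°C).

Let T be the final temperature. ΣQ_i = 0:
0.538*840*(T − 300) + 0.54*1670*(T − 28) + 0.237*897*(T − 28) = 0
(451.92 + 901.8 + 212.59) T = 451.92*300 + 901.8*28 + 212.59*28
T = 166779 / 1566.3 = 106 °C

T_f ≈ 106.5 °C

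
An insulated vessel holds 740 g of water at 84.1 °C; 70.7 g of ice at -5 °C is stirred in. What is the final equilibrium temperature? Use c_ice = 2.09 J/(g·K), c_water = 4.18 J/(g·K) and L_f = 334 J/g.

Taking heat into each body as positive, Σ m c ΔT = 0:
warm ice to 0 °C: 70.7×2.09×(0 − (-5)) = 738.82
  fusion: m_ice L_f = 70.7×334 = 23614
  meltwater 0→T: 70.7×4.18×T = 295.53 T
  water cools: 740×4.18×(T − 84.1) = 3093.2(T − 84.1)
3388.7 T = 260138 − 24353 = 235786
T ≈ 69.58 °C — above 0 °C, consistent with complete melting.

T_f ≈ 69.6 °C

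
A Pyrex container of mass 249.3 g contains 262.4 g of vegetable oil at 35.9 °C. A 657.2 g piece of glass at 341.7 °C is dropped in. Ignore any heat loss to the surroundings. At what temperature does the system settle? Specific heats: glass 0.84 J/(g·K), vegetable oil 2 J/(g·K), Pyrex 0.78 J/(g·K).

T_f ≈ 168.7 °C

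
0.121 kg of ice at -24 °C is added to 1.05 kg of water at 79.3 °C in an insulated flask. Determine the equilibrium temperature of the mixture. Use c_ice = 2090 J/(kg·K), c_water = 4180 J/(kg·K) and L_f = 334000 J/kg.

Heat gained plus heat lost sum to zero:
ice -24→0 °C: 0.121×2090×24 = 6069.4
  fusion: m_ice L_f = 0.121×334000 = 40414
  warm the meltwater: 505.78 T
  water cools: 1.05×4180×(T − 79.3) = 4389(T − 79.3)
4894.8 T = 348048 − 46483 = 301564
T ≈ 61.61 °C (positive, so assuming full melt was valid).

T_f ≈ 61.6 °C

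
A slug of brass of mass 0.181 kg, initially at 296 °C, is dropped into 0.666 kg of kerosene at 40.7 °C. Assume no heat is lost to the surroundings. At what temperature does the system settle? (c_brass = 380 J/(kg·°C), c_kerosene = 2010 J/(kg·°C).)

T_f ≈ 53.2 °C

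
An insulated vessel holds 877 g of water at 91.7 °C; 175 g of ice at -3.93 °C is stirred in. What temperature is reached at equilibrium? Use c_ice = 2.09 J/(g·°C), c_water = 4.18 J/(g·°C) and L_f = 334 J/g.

Net heat exchanged in the isolated system is zero:
warm ice to 0 °C: 175×2.09×(0 − (-3.93)) = 1437.4
  fusion: m_ice L_f = 175×334 = 58450
  warm the meltwater: 731.5 T
  water: 3665.9(T − 91.7)
4397.4 T = 336159 − 59887 = 276272
T ≈ 62.83 °C. Since T > 0 °C, the all-ice-melts assumption holds.

T_f ≈ 62.8 °C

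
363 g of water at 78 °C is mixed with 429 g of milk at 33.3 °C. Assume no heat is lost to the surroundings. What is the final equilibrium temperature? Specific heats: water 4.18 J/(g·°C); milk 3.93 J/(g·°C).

T_f ≈ 54.5 °C

Energy conservation, ΣQ = 0:
363*4.18*(T − 78) + 429*3.93*(T − 33.3) = 0
3203.3 T = 174495
T = 174495 / 3203.3 = 54.5 °C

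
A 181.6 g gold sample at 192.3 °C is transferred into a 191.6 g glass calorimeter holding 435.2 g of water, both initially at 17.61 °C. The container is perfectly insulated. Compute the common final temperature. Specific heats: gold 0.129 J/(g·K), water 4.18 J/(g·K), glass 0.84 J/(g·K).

Heat gained plus heat lost sum to zero:
181.6×0.129×(T − 192.3) + 435.2×4.18×(T − 17.61) + 191.6×0.84×(T − 17.61) = 0
23.43(T − 192.3) + 1819.1(T − 17.61) + 160.94(T − 17.61) = 0
2003.5 T = 39374
T ≈ 19.65 °C

T_f ≈ 19.7 °C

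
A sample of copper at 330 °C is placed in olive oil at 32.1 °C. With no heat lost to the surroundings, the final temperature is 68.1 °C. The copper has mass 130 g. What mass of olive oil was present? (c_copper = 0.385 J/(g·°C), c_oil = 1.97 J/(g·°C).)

Energy conservation, ΣQ = 0:
130×0.385×(68.1 − 330) + m×1.97×(68.1 − 32.1) = 0
70.92 m = 13108
m = 13108/70.92 ≈ 184.8 g

m ≈ 185 g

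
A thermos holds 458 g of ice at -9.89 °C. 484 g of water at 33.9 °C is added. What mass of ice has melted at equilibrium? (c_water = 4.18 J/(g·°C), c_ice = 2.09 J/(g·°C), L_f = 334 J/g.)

m_melted ≈ 177 g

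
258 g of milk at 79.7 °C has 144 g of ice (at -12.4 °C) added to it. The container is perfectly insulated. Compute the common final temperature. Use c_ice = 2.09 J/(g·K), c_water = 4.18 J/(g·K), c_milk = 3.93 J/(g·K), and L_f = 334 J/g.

T_f ≈ 17.9 °C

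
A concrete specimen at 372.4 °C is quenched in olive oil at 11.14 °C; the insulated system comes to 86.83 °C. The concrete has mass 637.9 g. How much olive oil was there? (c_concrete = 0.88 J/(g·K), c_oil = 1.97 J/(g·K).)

m ≈ 1080 g

Heat lost by the concrete = heat gained by the oil:
637.9×0.88×(372.4 − 86.83) = m×1.97×(86.83 − 11.14)
149.11 m = 160305  ⇒  m ≈ 1075 g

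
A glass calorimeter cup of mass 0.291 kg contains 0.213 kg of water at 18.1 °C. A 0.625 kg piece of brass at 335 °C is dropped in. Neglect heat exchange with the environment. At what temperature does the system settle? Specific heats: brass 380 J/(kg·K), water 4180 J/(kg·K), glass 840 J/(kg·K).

Net heat exchanged in the isolated system is zero:
0.625×380×(T − 335) + 0.213×4180×(T − 18.1) + 0.291×840×(T − 18.1) = 0
237.5(T − 335) + 890.34(T − 18.1) + 244.44(T − 18.1) = 0
(237.5 + 890.34 + 244.44) T = 237.5×335 + 890.34×18.1 + 244.44×18.1
T = 100102 / 1372.3 = 72.9 °C

T_f ≈ 72.9 °C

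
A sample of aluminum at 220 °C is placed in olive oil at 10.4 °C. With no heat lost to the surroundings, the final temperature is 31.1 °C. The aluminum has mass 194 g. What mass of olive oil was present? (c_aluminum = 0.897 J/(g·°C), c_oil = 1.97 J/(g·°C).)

m ≈ 806 g

Conservation of energy gives ΣQ = 0:
194·0.897·(31.1 − 220) + m·1.97·(31.1 − 10.4) = 0
40.78 m = 32872
m = 32872/40.78 ≈ 806.1 g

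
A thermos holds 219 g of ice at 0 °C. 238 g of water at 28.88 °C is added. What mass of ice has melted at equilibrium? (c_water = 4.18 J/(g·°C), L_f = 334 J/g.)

Cooling the water to 0 °C releases 238·4.18·28.88 = 28731 J.
Melting all 219 g of ice would need 219·334 = 73146 J.
Since 28731 < 73146 J, not all the ice melts; equilibrium is at 0 °C.
m_melted·334 = 28731  ⇒  m_melted ≈ 86.02 g.

m_melted ≈ 86 g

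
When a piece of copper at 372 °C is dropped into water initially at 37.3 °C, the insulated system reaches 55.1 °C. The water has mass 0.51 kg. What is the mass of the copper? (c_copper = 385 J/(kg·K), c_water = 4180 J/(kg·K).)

m ≈ 0.311 kg

Conservation of energy gives ΣQ = 0:
m×385×(55.1 − 372) + 0.51×4180×(55.1 − 37.3) = 0
-122006 m = -37946
m = -37946/-122006 ≈ 0.311 kg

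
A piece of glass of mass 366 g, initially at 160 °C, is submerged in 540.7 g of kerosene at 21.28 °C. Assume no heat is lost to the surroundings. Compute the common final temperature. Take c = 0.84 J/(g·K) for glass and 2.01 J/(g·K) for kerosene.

T_f ≈ 51.9 °C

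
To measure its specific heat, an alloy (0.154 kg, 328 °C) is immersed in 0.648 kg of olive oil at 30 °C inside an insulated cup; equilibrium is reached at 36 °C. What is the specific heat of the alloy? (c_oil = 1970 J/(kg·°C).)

c ≈ 170 J/(kg·°C)

Let T be the final temperature. ΣQ_i = 0:
0.154·c·(36 − 328) + 0.648·1970·(36 − 30) = 0
-44.97 c = -7659.4
c = -7659.4/-44.97 ≈ 170.3 J/(kg·°C)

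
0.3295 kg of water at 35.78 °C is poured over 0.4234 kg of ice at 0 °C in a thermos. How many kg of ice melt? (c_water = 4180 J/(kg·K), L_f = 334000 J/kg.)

Water can give up m c ΔT = 0.3295×4180×35.78 = 49280 J before reaching 0 °C.
Fully melting the ice requires m_ice L_f = 0.4234×334000 = 141416 J.
Since 49280 < 141416 J, not all the ice melts; equilibrium is at 0 °C.
Mass melted = 49280/334000 ≈ 0.1475 kg.

m_melted ≈ 0.148 kg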